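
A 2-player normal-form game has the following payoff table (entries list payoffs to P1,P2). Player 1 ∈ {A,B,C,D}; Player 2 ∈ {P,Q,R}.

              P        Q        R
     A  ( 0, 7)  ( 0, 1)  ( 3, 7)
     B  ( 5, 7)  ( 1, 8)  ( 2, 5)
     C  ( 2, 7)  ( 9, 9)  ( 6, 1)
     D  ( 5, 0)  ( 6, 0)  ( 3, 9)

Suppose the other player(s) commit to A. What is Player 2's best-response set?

u_2(P vs A) = 7
u_2(Q vs A) = 1
u_2(R vs A) = 7
max payoff 7 at {P,R}

argmax u_2 = {P,R}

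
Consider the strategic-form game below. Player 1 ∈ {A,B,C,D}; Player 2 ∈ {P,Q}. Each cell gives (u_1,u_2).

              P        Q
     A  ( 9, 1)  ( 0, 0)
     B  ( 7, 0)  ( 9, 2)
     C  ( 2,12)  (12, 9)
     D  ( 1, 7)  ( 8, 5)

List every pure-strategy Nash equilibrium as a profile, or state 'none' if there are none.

(A,P): NE
(A,Q): not NE [P1→C gives 12>0; P2→P gives 1>0]
(B,P): not NE [P1→A gives 9>7; P2→Q gives 2>0]
(B,Q): not NE [P1→C gives 12>9]
(C,P): not NE [P1→A gives 9>2]
(C,Q): not NE [P2→P gives 12>9]
(D,P): not NE [P1→A gives 9>1]
(D,Q): not NE [P1→C gives 12>8; P2→P gives 7>5]

NE set: (A,P)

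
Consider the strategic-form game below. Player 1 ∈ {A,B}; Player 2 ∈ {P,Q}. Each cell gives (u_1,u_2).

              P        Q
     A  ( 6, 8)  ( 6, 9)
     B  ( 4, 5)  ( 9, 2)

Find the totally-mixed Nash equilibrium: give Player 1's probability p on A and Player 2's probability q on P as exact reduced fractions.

P1 indiff ⇒ q·6+(1-q)·6 = q·4+(1-q)·9 ⇒ q(2) = (1-q)(3) ⇒ q = 3/5
P2 indiff ⇒ p·8+(1-p)·5 = p·9+(1-p)·2 ⇒ p(-1) = (1-p)(-3) ⇒ p = 3/4

p=3/4, q=3/5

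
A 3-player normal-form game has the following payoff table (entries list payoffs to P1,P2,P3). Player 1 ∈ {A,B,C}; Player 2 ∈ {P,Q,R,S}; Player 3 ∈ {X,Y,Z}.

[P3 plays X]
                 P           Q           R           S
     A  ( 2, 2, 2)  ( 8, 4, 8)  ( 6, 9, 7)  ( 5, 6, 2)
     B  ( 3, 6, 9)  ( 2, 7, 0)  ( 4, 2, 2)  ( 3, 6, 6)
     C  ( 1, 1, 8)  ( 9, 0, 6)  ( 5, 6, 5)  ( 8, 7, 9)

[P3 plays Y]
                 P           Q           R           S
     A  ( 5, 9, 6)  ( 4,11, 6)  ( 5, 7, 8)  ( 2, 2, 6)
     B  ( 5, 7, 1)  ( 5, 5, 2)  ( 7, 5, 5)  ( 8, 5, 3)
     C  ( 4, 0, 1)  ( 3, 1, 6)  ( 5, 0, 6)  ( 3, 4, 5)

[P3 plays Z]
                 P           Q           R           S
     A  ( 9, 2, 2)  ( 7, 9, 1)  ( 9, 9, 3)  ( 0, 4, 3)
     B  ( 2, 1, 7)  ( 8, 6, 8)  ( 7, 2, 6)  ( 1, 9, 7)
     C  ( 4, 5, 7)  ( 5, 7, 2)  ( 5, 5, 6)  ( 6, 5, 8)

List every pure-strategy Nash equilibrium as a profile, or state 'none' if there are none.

PSNE = {(C,S,X)}

(A,P,X): not NE [P1→B gives 3>2; P2→R gives 9>2; P3→Y gives 6>2]
(A,P,Y): not NE [P2→Q gives 11>9]
(A,P,Z): not NE [P2→R gives 9>2; P3→Y gives 6>2]
(A,Q,X): not NE [P1→C gives 9>8; P2→R gives 9>4]
(A,Q,Y): not NE [P1→B gives 5>4; P3→X gives 8>6]
(A,Q,Z): not NE [P1→B gives 8>7; P3→X gives 8>1]
(A,R,X): not NE [P3→Y gives 8>7]
(A,R,Y): not NE [P1→B gives 7>5; P2→Q gives 11>7]
(A,R,Z): not NE [P3→Y gives 8>3]
(A,S,X): not NE [P1→C gives 8>5; P2→R gives 9>6; P3→Y gives 6>2]
(A,S,Y): not NE [P1→B gives 8>2; P2→Q gives 11>2]
(A,S,Z): not NE [P1→C gives 6>0; P2→R gives 9>4; P3→Y gives 6>3]
(B,P,X): not NE [P2→Q gives 7>6]
(B,P,Y): not NE [P3→X gives 9>1]
(B,P,Z): not NE [P1→A gives 9>2; P2→S gives 9>1; P3→X gives 9>7]
(B,Q,X): not NE [P1→C gives 9>2; P3→Z gives 8>0]
(B,Q,Y): not NE [P2→P gives 7>5; P3→Z gives 8>2]
(B,Q,Z): not NE [P2→S gives 9>6]
(B,R,X): not NE [P1→A gives 6>4; P2→Q gives 7>2; P3→Z gives 6>2]
(B,R,Y): not NE [P2→P gives 7>5; P3→Z gives 6>5]
(B,R,Z): not NE [P1→A gives 9>7; P2→S gives 9>2]
(B,S,X): not NE [P1→C gives 8>3; P2→Q gives 7>6; P3→Z gives 7>6]
(B,S,Y): not NE [P2→P gives 7>5; P3→Z gives 7>3]
(B,S,Z): not NE [P1→C gives 6>1]
(C,P,X): not NE [P1→B gives 3>1; P2→S gives 7>1]
(C,P,Y): not NE [P1→B gives 5>4; P2→S gives 4>0; P3→X gives 8>1]
(C,P,Z): not NE [P1→A gives 9>4; P2→Q gives 7>5; P3→X gives 8>7]
(C,Q,X): not NE [P2→S gives 7>0]
(C,Q,Y): not NE [P1→B gives 5>3; P2→S gives 4>1]
(C,Q,Z): not NE [P1→B gives 8>5; P3→Y gives 6>2]
(C,R,X): not NE [P1→A gives 6>5; P2→S gives 7>6; P3→Z gives 6>5]
(C,R,Y): not NE [P1→B gives 7>5; P2→S gives 4>0]
(C,R,Z): not NE [P1→A gives 9>5; P2→Q gives 7>5]
(C,S,X): NE
(C,S,Y): not NE [P1→B gives 8>3; P3→X gives 9>5]
(C,S,Z): not NE [P2→Q gives 7>5; P3→X gives 9>8]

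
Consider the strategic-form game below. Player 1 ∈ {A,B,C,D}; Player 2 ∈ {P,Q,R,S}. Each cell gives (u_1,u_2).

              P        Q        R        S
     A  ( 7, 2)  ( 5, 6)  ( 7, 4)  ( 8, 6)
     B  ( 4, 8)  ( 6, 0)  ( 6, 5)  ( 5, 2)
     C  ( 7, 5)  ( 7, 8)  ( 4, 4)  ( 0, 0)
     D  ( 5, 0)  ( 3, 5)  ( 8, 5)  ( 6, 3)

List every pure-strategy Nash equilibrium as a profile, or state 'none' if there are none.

Nash profiles: (A,S), (C,Q), (D,R)

(A,P): not NE [P2→S gives 6>2]
(A,Q): not NE [P1→C gives 7>5]
(A,R): not NE [P1→D gives 8>7; P2→S gives 6>4]
(A,S): NE
(B,P): not NE [P1→C gives 7>4]
(B,Q): not NE [P1→C gives 7>6; P2→P gives 8>0]
(B,R): not NE [P1→D gives 8>6; P2→P gives 8>5]
(B,S): not NE [P1→A gives 8>5; P2→P gives 8>2]
(C,P): not NE [P2→Q gives 8>5]
(C,Q): NE
(C,R): not NE [P1→D gives 8>4; P2→Q gives 8>4]
(C,S): not NE [P1→A gives 8>0; P2→Q gives 8>0]
(D,P): not NE [P1→C gives 7>5; P2→R gives 5>0]
(D,Q): not NE [P1→C gives 7>3]
(D,R): NE
(D,S): not NE [P1→A gives 8>6; P2→R gives 5>3]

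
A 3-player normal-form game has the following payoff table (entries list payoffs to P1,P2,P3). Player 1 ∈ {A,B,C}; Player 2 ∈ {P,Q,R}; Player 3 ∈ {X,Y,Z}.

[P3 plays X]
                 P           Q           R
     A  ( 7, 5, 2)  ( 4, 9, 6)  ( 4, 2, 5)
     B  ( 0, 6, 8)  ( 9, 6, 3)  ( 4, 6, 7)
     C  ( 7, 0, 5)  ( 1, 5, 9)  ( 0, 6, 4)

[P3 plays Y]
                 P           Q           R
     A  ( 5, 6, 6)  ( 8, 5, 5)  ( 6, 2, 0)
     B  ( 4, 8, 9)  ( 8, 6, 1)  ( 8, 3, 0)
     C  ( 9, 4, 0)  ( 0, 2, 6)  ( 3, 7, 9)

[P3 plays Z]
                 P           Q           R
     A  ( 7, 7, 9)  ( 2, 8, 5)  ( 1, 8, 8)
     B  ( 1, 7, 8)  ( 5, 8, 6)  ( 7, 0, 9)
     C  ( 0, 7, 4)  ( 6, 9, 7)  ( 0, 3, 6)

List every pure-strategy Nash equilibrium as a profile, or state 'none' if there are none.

No pure NE.

(A,P,X): not NE [P2→Q gives 9>5; P3→Z gives 9>2]
(A,P,Y): not NE [P1→C gives 9>5; P3→Z gives 9>6]
(A,P,Z): not NE [P2→R gives 8>7]
(A,Q,X): not NE [P1→B gives 9>4]
(A,Q,Y): not NE [P2→P gives 6>5; P3→X gives 6>5]
(A,Q,Z): not NE [P1→C gives 6>2; P3→X gives 6>5]
(A,R,X): not NE [P2→Q gives 9>2; P3→Z gives 8>5]
(A,R,Y): not NE [P1→B gives 8>6; P2→P gives 6>2; P3→Z gives 8>0]
(A,R,Z): not NE [P1→B gives 7>1]
(B,P,X): not NE [P1→C gives 7>0; P3→Y gives 9>8]
(B,P,Y): not NE [P1→C gives 9>4]
(B,P,Z): not NE [P1→A gives 7>1; P2→Q gives 8>7; P3→Y gives 9>8]
(B,Q,X): not NE [P3→Z gives 6>3]
(B,Q,Y): not NE [P2→P gives 8>6; P3→Z gives 6>1]
(B,Q,Z): not NE [P1→C gives 6>5]
(B,R,X): not NE [P3→Z gives 9>7]
(B,R,Y): not NE [P2→P gives 8>3; P3→Z gives 9>0]
(B,R,Z): not NE [P2→Q gives 8>0]
(C,P,X): not NE [P2→R gives 6>0]
(C,P,Y): not NE [P2→R gives 7>4; P3→X gives 5>0]
(C,P,Z): not NE [P1→A gives 7>0; P2→Q gives 9>7; P3→X gives 5>4]
(C,Q,X): not NE [P1→B gives 9>1; P2→R gives 6>5]
(C,Q,Y): not NE [P1→B gives 8>0; P2→R gives 7>2; P3→X gives 9>6]
(C,Q,Z): not NE [P3→X gives 9>7]
(C,R,X): not NE [P1→B gives 4>0; P3→Y gives 9>4]
(C,R,Y): not NE [P1→B gives 8>3]
(C,R,Z): not NE [P1→B gives 7>0; P2→Q gives 9>3; P3→Y gives 9>6]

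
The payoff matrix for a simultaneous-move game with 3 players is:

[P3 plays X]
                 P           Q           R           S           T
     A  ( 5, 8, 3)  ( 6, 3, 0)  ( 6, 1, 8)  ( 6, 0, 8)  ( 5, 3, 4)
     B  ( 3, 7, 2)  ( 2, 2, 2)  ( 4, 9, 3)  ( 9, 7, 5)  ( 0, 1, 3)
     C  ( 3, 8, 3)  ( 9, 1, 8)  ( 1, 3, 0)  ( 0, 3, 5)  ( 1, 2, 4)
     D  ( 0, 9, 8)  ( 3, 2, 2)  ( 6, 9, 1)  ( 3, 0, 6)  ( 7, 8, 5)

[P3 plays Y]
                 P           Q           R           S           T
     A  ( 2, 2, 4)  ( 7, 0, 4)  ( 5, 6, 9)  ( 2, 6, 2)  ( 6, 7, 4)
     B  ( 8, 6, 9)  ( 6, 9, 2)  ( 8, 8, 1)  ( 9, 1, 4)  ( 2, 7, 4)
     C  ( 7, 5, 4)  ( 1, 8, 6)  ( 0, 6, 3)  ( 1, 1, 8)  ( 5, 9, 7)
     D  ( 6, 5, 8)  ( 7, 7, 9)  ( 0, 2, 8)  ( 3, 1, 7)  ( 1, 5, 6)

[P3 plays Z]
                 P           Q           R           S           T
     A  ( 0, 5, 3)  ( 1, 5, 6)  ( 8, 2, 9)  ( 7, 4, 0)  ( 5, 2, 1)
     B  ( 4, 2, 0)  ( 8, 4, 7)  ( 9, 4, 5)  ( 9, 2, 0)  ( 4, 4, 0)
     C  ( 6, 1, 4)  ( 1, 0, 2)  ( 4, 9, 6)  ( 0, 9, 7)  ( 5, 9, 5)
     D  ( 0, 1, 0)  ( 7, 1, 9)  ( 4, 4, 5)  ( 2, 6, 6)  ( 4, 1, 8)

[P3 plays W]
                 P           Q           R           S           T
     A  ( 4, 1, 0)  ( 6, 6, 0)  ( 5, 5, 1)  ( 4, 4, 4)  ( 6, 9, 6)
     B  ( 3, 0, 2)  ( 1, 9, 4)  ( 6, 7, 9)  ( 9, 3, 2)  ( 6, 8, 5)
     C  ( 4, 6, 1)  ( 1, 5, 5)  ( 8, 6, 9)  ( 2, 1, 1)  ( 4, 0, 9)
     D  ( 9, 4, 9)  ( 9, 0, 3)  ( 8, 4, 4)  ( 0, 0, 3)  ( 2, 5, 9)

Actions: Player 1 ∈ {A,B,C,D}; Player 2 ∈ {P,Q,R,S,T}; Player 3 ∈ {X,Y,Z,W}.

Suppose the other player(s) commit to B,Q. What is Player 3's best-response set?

argmax u_3 = {Z}

u_3(X vs B,Q) = 2
u_3(Y vs B,Q) = 2
u_3(Z vs B,Q) = 7
u_3(W vs B,Q) = 4
max payoff 7 at {Z}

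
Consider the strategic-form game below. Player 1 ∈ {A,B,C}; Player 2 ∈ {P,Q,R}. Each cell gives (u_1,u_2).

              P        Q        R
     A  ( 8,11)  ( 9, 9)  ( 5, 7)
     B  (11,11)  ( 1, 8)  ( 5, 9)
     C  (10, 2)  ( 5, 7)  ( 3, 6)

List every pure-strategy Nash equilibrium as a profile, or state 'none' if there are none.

(A,P): not NE [P1→B gives 11>8]
(A,Q): not NE [P2→P gives 11>9]
(A,R): not NE [P2→P gives 11>7]
(B,P): NE
(B,Q): not NE [P1→A gives 9>1; P2→P gives 11>8]
(B,R): not NE [P2→P gives 11>9]
(C,P): not NE [P1→B gives 11>10; P2→Q gives 7>2]
(C,Q): not NE [P1→A gives 9>5]
(C,R): not NE [P1→B gives 5>3; P2→Q gives 7>6]

PSNE = {(B,P)}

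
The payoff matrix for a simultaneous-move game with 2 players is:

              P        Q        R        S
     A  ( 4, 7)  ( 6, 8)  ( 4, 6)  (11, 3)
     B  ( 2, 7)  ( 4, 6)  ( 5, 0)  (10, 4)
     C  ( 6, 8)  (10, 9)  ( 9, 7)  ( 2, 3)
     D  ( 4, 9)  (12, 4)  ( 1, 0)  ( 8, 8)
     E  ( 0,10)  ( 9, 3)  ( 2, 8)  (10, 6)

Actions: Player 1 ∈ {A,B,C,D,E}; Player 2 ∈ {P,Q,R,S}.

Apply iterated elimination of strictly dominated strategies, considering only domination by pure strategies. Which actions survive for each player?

Survivors P1:{C,D} P2:{P,Q}

P2 drop R (P beats it: A:7>6 B:7>0 C:8>7 D:9>0 E:10>8)
P1 drop B (A beats it: P:4>2 Q:6>4 S:11>10)
P2 drop S (P beats it: A:7>3 C:8>3 D:9>8 E:10>6)
P1 drop A (C beats it: P:6>4 Q:10>6)
P1 drop E (C beats it: P:6>0 Q:10>9)
P1→{C,D} P2→{P,Q}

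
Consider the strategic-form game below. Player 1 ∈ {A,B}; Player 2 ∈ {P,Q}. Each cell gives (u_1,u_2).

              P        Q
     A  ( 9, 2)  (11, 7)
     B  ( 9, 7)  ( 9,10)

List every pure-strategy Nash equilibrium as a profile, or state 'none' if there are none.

(A,P): not NE [P2→Q gives 7>2]
(A,Q): NE
(B,P): not NE [P2→Q gives 10>7]
(B,Q): not NE [P1→A gives 11>9]

Nash profiles: (A,Q)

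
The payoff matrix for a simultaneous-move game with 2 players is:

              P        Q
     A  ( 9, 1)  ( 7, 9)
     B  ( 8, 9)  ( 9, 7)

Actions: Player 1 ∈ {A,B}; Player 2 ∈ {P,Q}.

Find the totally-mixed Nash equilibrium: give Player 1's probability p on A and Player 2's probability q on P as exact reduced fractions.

P1 mixes 1/5 on A; P2 mixes 2/3 on P

P1 indiff ⇒ q·9+(1-q)·7 = q·8+(1-q)·9 ⇒ q(1) = (1-q)(2) ⇒ q = 2/3
P2 indiff ⇒ p·1+(1-p)·9 = p·9+(1-p)·7 ⇒ p(-8) = (1-p)(-2) ⇒ p = 1/5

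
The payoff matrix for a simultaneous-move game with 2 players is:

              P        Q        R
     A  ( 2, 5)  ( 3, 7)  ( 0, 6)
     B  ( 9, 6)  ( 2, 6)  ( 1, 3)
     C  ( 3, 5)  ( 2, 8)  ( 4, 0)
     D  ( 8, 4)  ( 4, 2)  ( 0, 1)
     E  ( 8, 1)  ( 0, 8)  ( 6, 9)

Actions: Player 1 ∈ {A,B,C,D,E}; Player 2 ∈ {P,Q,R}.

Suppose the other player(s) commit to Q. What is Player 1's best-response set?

u_1(A vs Q) = 3
u_1(B vs Q) = 2
u_1(C vs Q) = 2
u_1(D vs Q) = 4
u_1(E vs Q) = 0
max payoff 4 at {D}

BR_1 = {D}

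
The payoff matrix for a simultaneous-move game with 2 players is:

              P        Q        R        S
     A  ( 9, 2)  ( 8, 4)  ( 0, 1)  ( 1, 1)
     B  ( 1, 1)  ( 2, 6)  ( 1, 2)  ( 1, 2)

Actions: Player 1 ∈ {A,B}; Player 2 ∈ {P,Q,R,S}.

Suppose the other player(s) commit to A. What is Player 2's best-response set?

u_2(P vs A) = 2
u_2(Q vs A) = 4
u_2(R vs A) = 1
u_2(S vs A) = 1
max payoff 4 at {Q}

argmax u_2 = {Q}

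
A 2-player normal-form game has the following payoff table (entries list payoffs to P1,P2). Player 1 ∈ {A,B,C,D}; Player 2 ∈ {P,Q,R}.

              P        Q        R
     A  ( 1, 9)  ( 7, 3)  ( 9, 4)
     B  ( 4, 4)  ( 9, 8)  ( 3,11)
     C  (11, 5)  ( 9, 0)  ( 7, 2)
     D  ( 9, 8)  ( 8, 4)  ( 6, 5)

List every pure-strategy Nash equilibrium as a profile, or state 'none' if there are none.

NE set: (C,P)

(A,P): not NE [P1→C gives 11>1]
(A,Q): not NE [P1→C gives 9>7; P2→P gives 9>3]
(A,R): not NE [P2→P gives 9>4]
(B,P): not NE [P1→C gives 11>4; P2→R gives 11>4]
(B,Q): not NE [P2→R gives 11>8]
(B,R): not NE [P1→A gives 9>3]
(C,P): NE
(C,Q): not NE [P2→P gives 5>0]
(C,R): not NE [P1→A gives 9>7; P2→P gives 5>2]
(D,P): not NE [P1→C gives 11>9]
(D,Q): not NE [P1→C gives 9>8; P2→P gives 8>4]
(D,R): not NE [P1→A gives 9>6; P2→P gives 8>5]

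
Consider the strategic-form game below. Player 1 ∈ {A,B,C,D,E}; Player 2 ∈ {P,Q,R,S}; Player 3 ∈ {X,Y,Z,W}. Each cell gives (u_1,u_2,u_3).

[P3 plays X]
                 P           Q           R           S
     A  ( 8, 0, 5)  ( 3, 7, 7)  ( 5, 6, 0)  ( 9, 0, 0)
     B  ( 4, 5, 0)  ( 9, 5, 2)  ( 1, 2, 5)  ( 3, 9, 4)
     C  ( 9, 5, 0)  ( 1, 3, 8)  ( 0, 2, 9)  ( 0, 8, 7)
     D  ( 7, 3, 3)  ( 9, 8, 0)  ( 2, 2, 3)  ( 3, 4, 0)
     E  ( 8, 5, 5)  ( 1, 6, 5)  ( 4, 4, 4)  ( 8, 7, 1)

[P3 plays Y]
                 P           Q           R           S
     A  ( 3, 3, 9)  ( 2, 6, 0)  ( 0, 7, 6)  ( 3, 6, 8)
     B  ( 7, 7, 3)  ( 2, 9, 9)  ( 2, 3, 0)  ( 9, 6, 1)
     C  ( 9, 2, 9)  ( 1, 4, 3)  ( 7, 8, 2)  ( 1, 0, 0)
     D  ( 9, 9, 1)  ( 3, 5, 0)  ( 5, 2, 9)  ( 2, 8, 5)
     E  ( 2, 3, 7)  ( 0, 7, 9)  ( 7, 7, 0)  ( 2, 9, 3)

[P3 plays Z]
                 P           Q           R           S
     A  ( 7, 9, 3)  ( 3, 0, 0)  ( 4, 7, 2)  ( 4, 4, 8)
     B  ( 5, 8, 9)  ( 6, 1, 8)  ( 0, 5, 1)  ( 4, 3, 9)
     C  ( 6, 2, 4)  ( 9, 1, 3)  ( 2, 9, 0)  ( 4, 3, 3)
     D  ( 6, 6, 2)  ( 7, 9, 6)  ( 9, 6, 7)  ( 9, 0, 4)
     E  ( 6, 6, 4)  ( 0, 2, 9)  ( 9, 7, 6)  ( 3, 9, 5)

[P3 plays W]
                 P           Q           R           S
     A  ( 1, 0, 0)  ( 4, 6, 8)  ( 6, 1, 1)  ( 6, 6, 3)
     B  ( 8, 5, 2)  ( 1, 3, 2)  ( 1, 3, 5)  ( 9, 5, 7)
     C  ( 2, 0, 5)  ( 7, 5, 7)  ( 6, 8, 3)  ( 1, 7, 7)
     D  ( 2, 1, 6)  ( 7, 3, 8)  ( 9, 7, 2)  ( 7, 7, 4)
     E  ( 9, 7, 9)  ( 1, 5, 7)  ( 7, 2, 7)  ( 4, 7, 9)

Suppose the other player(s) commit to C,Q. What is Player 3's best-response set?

P3 best: {X}

u_3(X vs C,Q) = 8
u_3(Y vs C,Q) = 3
u_3(Z vs C,Q) = 3
u_3(W vs C,Q) = 7
max payoff 8 at {X}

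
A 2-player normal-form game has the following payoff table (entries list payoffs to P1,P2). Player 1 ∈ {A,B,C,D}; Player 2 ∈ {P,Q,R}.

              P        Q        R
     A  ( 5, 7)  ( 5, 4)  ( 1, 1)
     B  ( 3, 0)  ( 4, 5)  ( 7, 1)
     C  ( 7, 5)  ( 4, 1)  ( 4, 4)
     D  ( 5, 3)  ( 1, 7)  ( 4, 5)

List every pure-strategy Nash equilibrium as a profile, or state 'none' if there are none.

Nash profiles: (C,P)

(A,P): not NE [P1→C gives 7>5]
(A,Q): not NE [P2→P gives 7>4]
(A,R): not NE [P1→B gives 7>1; P2→P gives 7>1]
(B,P): not NE [P1→C gives 7>3; P2→Q gives 5>0]
(B,Q): not NE [P1→A gives 5>4]
(B,R): not NE [P2→Q gives 5>1]
(C,P): NE
(C,Q): not NE [P1→A gives 5>4; P2→P gives 5>1]
(C,R): not NE [P1→B gives 7>4; P2→P gives 5>4]
(D,P): not NE [P1→C gives 7>5; P2→Q gives 7>3]
(D,Q): not NE [P1→A gives 5>1]
(D,R): not NE [P1→B gives 7>4; P2→Q gives 7>5]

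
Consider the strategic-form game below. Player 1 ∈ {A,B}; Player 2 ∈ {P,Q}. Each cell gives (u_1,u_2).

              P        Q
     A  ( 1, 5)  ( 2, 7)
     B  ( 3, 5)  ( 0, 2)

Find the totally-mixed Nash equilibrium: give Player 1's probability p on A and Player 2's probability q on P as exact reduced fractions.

P1 mixes 3/5 on A; P2 mixes 1/2 on P

P1 indiff ⇒ q·1+(1-q)·2 = q·3+(1-q)·0 ⇒ q(-2) = (1-q)(-2) ⇒ q = 1/2
P2 indiff ⇒ p·5+(1-p)·5 = p·7+(1-p)·2 ⇒ p(-2) = (1-p)(-3) ⇒ p = 3/5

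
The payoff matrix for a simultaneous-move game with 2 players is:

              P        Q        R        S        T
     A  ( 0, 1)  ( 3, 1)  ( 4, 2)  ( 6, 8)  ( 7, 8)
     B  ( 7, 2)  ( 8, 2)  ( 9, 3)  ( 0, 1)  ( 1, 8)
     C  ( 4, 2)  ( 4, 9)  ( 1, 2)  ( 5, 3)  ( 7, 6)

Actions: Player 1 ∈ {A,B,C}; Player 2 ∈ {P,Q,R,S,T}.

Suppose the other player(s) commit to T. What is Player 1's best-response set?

BR_1 = {A,C}

u_1(A vs T) = 7
u_1(B vs T) = 1
u_1(C vs T) = 7
max payoff 7 at {A,C}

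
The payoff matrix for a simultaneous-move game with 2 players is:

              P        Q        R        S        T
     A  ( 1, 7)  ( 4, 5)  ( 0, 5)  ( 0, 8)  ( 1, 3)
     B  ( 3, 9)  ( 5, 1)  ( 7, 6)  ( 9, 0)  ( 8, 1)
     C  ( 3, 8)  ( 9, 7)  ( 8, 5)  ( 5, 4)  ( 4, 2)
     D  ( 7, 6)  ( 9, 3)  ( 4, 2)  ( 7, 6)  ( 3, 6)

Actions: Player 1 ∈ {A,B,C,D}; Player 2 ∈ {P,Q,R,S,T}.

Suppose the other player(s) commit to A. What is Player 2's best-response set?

u_2(P vs A) = 7
u_2(Q vs A) = 5
u_2(R vs A) = 5
u_2(S vs A) = 8
u_2(T vs A) = 3
max payoff 8 at {S}

argmax u_2 = {S}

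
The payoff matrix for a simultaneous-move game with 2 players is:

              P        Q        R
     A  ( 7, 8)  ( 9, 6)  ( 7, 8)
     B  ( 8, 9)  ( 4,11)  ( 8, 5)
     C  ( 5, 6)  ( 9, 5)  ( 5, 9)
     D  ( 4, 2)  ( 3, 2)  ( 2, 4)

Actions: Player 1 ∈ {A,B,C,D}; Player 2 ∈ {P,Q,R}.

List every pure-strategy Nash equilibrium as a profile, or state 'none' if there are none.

PSNE: ∅

(A,P): not NE [P1→B gives 8>7]
(A,Q): not NE [P2→R gives 8>6]
(A,R): not NE [P1→B gives 8>7]
(B,P): not NE [P2→Q gives 11>9]
(B,Q): not NE [P1→C gives 9>4]
(B,R): not NE [P2→Q gives 11>5]
(C,P): not NE [P1→B gives 8>5; P2→R gives 9>6]
(C,Q): not NE [P2→R gives 9>5]
(C,R): not NE [P1→B gives 8>5]
(D,P): not NE [P1→B gives 8>4; P2→R gives 4>2]
(D,Q): not NE [P1→C gives 9>3; P2→R gives 4>2]
(D,R): not NE [P1→B gives 8>2]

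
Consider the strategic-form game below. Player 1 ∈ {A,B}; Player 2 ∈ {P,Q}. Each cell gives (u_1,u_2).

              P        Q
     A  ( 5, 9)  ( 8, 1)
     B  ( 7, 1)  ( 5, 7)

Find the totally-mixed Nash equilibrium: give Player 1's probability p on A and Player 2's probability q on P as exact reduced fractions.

P1 indiff ⇒ q·5+(1-q)·8 = q·7+(1-q)·5 ⇒ q(-2) = (1-q)(-3) ⇒ q = 3/5
P2 indiff ⇒ p·9+(1-p)·1 = p·1+(1-p)·7 ⇒ p(8) = (1-p)(6) ⇒ p = 3/7

p=3/7, q=3/5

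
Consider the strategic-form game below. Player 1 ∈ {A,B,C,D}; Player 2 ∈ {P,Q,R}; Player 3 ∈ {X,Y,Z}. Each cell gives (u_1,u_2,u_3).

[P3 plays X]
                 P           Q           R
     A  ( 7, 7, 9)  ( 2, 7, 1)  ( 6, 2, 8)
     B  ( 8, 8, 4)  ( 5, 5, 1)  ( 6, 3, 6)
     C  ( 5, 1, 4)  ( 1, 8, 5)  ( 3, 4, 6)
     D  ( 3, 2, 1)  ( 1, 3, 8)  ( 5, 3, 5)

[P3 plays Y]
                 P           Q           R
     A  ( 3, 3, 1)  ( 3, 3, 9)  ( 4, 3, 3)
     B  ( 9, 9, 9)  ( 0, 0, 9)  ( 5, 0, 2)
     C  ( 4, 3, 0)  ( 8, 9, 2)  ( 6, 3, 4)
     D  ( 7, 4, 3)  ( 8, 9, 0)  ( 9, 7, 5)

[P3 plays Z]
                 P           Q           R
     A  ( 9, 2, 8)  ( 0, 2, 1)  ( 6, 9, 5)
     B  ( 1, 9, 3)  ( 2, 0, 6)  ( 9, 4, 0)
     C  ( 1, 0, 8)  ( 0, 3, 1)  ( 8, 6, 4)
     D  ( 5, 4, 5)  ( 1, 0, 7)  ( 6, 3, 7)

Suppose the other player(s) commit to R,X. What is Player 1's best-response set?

BR_1 = {A,B}

u_1(A vs R,X) = 6
u_1(B vs R,X) = 6
u_1(C vs R,X) = 3
u_1(D vs R,X) = 5
max payoff 6 at {A,B}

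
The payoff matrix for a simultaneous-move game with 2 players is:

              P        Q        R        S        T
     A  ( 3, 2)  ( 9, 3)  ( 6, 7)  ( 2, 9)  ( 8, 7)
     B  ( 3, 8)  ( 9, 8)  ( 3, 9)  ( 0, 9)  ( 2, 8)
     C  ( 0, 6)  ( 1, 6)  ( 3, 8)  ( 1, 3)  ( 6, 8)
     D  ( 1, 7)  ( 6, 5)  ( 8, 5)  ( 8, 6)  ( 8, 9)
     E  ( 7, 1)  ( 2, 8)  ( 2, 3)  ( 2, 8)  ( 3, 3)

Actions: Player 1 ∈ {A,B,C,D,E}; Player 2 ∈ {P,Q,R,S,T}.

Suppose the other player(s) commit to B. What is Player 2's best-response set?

u_2(P vs B) = 8
u_2(Q vs B) = 8
u_2(R vs B) = 9
u_2(S vs B) = 9
u_2(T vs B) = 8
max payoff 9 at {R,S}

BR_2 = {R,S}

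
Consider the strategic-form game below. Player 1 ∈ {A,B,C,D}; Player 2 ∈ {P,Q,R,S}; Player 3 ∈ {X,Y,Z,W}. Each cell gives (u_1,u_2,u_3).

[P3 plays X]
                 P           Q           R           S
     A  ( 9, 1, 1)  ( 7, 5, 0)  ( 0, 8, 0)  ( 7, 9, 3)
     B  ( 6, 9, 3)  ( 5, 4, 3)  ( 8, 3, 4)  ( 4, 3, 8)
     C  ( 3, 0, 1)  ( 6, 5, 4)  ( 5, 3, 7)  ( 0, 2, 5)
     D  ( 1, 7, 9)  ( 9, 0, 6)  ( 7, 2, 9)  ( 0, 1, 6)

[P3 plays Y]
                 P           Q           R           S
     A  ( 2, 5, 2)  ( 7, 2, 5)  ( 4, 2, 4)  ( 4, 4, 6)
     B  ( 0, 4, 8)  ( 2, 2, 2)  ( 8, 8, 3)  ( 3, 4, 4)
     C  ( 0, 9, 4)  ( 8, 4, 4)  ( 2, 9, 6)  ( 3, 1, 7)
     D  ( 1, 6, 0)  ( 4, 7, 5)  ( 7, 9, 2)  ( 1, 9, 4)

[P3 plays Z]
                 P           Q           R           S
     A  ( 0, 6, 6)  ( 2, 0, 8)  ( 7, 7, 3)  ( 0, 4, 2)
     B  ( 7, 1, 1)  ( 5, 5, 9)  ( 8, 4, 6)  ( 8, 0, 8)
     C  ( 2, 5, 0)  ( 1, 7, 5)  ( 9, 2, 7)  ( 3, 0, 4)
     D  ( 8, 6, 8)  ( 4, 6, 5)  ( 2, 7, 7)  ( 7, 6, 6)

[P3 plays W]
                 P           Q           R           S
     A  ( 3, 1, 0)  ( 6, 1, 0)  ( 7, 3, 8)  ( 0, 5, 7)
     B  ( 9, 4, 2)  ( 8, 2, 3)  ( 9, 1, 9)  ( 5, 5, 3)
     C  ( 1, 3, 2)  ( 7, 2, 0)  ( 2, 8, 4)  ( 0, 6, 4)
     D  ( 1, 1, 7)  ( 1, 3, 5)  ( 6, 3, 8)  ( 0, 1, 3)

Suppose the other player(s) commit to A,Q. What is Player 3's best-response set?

u_3(X vs A,Q) = 0
u_3(Y vs A,Q) = 5
u_3(Z vs A,Q) = 8
u_3(W vs A,Q) = 0
max payoff 8 at {Z}

argmax u_3 = {Z}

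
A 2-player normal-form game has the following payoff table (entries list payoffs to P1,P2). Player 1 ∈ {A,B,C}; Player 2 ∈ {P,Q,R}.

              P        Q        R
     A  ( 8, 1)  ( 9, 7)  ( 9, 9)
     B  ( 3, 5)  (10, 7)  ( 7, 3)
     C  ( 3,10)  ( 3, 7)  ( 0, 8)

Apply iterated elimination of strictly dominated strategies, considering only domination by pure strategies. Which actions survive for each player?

P1 drop C (A beats it: P:8>3 Q:9>3 R:9>0)
P2 drop P (Q beats it: A:7>1 B:7>5)
P1→{A,B} P2→{Q,R}

Remaining: P1:{A,B} P2:{Q,R}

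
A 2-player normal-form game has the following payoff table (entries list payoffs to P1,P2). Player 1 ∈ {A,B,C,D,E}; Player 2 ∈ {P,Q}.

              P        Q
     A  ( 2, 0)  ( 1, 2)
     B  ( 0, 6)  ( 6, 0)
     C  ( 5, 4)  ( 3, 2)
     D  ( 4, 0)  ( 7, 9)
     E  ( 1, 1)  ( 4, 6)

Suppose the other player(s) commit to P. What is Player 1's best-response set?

P1 best: {C}

u_1(A vs P) = 2
u_1(B vs P) = 0
u_1(C vs P) = 5
u_1(D vs P) = 4
u_1(E vs P) = 1
max payoff 5 at {C}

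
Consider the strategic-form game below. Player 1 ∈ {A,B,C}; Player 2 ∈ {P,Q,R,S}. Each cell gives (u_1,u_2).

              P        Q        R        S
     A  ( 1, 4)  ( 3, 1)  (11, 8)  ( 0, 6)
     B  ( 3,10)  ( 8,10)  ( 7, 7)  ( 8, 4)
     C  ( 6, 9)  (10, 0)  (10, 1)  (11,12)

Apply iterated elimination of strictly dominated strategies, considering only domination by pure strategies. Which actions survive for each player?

IESDS → P1:{A,C} P2:{R,S}

P1 drop B (C beats it: P:6>3 Q:10>8 R:10>7 S:11>8)
P2 drop P (S beats it: A:6>4 C:12>9)
P2 drop Q (R beats it: A:8>1 C:1>0)
P1→{A,C} P2→{R,S}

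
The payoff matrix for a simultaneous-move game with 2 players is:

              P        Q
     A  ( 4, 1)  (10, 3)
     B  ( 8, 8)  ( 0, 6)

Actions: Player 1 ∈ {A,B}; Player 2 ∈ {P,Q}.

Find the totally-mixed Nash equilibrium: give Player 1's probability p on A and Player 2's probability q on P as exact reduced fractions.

p=1/2, q=5/7

P1 indiff ⇒ q·4+(1-q)·10 = q·8+(1-q)·0 ⇒ q(-4) = (1-q)(-10) ⇒ q = 5/7
P2 indiff ⇒ p·1+(1-p)·8 = p·3+(1-p)·6 ⇒ p(-2) = (1-p)(-2) ⇒ p = 1/2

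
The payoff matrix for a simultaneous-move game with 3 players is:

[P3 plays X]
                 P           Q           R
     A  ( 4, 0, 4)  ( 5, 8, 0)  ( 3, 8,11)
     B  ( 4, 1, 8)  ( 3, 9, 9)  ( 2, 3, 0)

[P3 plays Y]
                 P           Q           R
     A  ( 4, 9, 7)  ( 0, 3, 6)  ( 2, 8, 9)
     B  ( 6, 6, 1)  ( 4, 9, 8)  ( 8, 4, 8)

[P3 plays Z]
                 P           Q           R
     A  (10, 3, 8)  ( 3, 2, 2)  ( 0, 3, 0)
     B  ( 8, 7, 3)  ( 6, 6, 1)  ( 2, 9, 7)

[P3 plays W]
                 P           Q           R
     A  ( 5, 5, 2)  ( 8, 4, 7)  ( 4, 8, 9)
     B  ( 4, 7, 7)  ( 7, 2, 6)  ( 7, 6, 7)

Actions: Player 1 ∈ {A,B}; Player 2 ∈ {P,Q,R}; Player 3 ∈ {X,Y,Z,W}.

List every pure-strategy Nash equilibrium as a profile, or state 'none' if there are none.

NE set: (A,P,Z), (A,R,X)

(A,P,X): not NE [P2→R gives 8>0; P3→Z gives 8>4]
(A,P,Y): not NE [P1→B gives 6>4; P3→Z gives 8>7]
(A,P,Z): NE
(A,P,W): not NE [P2→R gives 8>5; P3→Z gives 8>2]
(A,Q,X): not NE [P3→W gives 7>0]
(A,Q,Y): not NE [P1→B gives 4>0; P2→P gives 9>3; P3→W gives 7>6]
(A,Q,Z): not NE [P1→B gives 6>3; P2→R gives 3>2; P3→W gives 7>2]
(A,Q,W): not NE [P2→R gives 8>4]
(A,R,X): NE
(A,R,Y): not NE [P1→B gives 8>2; P2→P gives 9>8; P3→X gives 11>9]
(A,R,Z): not NE [P1→B gives 2>0; P3→X gives 11>0]
(A,R,W): not NE [P1→B gives 7>4; P3→X gives 11>9]
(B,P,X): not NE [P2→Q gives 9>1]
(B,P,Y): not NE [P2→Q gives 9>6; P3→X gives 8>1]
(B,P,Z): not NE [P1→A gives 10>8; P2→R gives 9>7; P3→X gives 8>3]
(B,P,W): not NE [P1→A gives 5>4; P3→X gives 8>7]
(B,Q,X): not NE [P1→A gives 5>3]
(B,Q,Y): not NE [P3→X gives 9>8]
(B,Q,Z): not NE [P2→R gives 9>6; P3→X gives 9>1]
(B,Q,W): not NE [P1→A gives 8>7; P2→P gives 7>2; P3→X gives 9>6]
(B,R,X): not NE [P1→A gives 3>2; P2→Q gives 9>3; P3→Y gives 8>0]
(B,R,Y): not NE [P2→Q gives 9>4]
(B,R,Z): not NE [P3→Y gives 8>7]
(B,R,W): not NE [P2→P gives 7>6; P3→Y gives 8>7]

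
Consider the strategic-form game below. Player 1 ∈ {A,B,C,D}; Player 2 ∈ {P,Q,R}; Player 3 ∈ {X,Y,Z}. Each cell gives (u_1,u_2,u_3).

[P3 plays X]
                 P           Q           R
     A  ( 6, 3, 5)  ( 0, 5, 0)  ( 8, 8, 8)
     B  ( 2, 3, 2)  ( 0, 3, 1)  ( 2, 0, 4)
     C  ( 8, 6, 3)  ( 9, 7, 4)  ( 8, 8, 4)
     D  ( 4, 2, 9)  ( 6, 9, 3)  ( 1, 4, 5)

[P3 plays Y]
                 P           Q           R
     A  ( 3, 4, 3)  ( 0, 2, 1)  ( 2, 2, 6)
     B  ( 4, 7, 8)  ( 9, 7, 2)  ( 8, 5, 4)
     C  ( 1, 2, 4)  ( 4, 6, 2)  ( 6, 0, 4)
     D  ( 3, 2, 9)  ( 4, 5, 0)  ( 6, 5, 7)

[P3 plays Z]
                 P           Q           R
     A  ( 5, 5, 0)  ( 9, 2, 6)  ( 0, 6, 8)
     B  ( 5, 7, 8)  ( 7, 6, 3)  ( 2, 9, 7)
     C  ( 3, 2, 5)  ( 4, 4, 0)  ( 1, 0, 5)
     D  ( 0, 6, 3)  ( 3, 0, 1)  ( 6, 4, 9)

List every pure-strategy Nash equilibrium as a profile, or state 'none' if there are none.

PSNE = {(A,R,X), (B,P,Y)}

(A,P,X): not NE [P1→C gives 8>6; P2→R gives 8>3]
(A,P,Y): not NE [P1→B gives 4>3; P3→X gives 5>3]
(A,P,Z): not NE [P2→R gives 6>5; P3→X gives 5>0]
(A,Q,X): not NE [P1→C gives 9>0; P2→R gives 8>5; P3→Z gives 6>0]
(A,Q,Y): not NE [P1→B gives 9>0; P2→P gives 4>2; P3→Z gives 6>1]
(A,Q,Z): not NE [P2→R gives 6>2]
(A,R,X): NE
(A,R,Y): not NE [P1→B gives 8>2; P2→P gives 4>2; P3→Z gives 8>6]
(A,R,Z): not NE [P1→D gives 6>0]
(B,P,X): not NE [P1→C gives 8>2; P3→Z gives 8>2]
(B,P,Y): NE
(B,P,Z): not NE [P2→R gives 9>7]
(B,Q,X): not NE [P1→C gives 9>0; P3→Z gives 3>1]
(B,Q,Y): not NE [P3→Z gives 3>2]
(B,Q,Z): not NE [P1→A gives 9>7; P2→R gives 9>6]
(B,R,X): not NE [P1→C gives 8>2; P2→Q gives 3>0; P3→Z gives 7>4]
(B,R,Y): not NE [P2→Q gives 7>5; P3→Z gives 7>4]
(B,R,Z): not NE [P1→D gives 6>2]
(C,P,X): not NE [P2→R gives 8>6; P3→Z gives 5>3]
(C,P,Y): not NE [P1→B gives 4>1; P2→Q gives 6>2; P3→Z gives 5>4]
(C,P,Z): not NE [P1→B gives 5>3; P2→Q gives 4>2]
(C,Q,X): not NE [P2→R gives 8>7]
(C,Q,Y): not NE [P1→B gives 9>4; P3→X gives 4>2]
(C,Q,Z): not NE [P1→A gives 9>4; P3→X gives 4>0]
(C,R,X): not NE [P3→Z gives 5>4]
(C,R,Y): not NE [P1→B gives 8>6; P2→Q gives 6>0; P3→Z gives 5>4]
(C,R,Z): not NE [P1→D gives 6>1; P2→Q gives 4>0]
(D,P,X): not NE [P1→C gives 8>4; P2→Q gives 9>2]
(D,P,Y): not NE [P1→B gives 4>3; P2→R gives 5>2]
(D,P,Z): not NE [P1→B gives 5>0; P3→Y gives 9>3]
(D,Q,X): not NE [P1→C gives 9>6]
(D,Q,Y): not NE [P1→B gives 9>4; P3→X gives 3>0]
(D,Q,Z): not NE [P1→A gives 9>3; P2→P gives 6>0; P3→X gives 3>1]
(D,R,X): not NE [P1→C gives 8>1; P2→Q gives 9>4; P3→Z gives 9>5]
(D,R,Y): not NE [P1→B gives 8>6; P3→Z gives 9>7]
(D,R,Z): not NE [P2→P gives 6>4]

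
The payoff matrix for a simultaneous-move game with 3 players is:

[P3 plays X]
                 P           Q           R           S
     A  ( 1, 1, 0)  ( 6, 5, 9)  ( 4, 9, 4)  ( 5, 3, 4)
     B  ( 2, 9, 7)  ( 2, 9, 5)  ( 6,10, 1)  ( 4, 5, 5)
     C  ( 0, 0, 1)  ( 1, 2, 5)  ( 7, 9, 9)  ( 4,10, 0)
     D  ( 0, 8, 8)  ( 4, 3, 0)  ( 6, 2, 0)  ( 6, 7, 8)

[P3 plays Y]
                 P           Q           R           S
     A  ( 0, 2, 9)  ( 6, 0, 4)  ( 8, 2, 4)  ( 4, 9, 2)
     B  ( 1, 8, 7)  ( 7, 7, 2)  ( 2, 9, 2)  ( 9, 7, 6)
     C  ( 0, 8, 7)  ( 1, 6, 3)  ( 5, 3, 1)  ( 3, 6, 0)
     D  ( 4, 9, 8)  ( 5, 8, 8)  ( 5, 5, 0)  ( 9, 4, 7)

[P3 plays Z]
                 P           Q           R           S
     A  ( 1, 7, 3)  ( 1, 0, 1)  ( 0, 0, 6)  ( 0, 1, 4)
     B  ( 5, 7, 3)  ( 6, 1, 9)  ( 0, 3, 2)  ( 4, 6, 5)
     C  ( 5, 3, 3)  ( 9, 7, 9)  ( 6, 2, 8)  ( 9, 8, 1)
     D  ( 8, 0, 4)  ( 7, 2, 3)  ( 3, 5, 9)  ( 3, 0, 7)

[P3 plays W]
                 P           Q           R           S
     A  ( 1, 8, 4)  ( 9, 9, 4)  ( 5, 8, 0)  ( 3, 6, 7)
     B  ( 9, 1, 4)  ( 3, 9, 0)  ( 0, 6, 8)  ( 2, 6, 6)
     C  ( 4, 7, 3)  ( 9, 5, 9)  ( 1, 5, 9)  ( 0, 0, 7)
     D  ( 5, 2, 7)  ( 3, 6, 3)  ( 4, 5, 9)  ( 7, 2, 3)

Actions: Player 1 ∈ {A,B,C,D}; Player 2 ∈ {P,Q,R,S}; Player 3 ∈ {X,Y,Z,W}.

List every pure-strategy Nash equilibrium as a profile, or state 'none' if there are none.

(A,P,X): not NE [P1→B gives 2>1; P2→R gives 9>1; P3→Y gives 9>0]
(A,P,Y): not NE [P1→D gives 4>0; P2→S gives 9>2]
(A,P,Z): not NE [P1→D gives 8>1; P3→Y gives 9>3]
(A,P,W): not NE [P1→B gives 9>1; P2→Q gives 9>8; P3→Y gives 9>4]
(A,Q,X): not NE [P2→R gives 9>5]
(A,Q,Y): not NE [P1→B gives 7>6; P2→S gives 9>0; P3→X gives 9>4]
(A,Q,Z): not NE [P1→C gives 9>1; P2→P gives 7>0; P3→X gives 9>1]
(A,Q,W): not NE [P3→X gives 9>4]
(A,R,X): not NE [P1→C gives 7>4; P3→Z gives 6>4]
(A,R,Y): not NE [P2→S gives 9>2; P3→Z gives 6>4]
(A,R,Z): not NE [P1→C gives 6>0; P2→P gives 7>0]
(A,R,W): not NE [P2→Q gives 9>8; P3→Z gives 6>0]
(A,S,X): not NE [P1→D gives 6>5; P2→R gives 9>3; P3→W gives 7>4]
(A,S,Y): not NE [P1→D gives 9>4; P3→W gives 7>2]
(A,S,Z): not NE [P1→C gives 9>0; P2→P gives 7>1; P3→W gives 7>4]
(A,S,W): not NE [P1→D gives 7>3; P2→Q gives 9>6]
(B,P,X): not NE [P2→R gives 10>9]
(B,P,Y): not NE [P1→D gives 4>1; P2→R gives 9>8]
(B,P,Z): not NE [P1→D gives 8>5; P3→Y gives 7>3]
(B,P,W): not NE [P2→Q gives 9>1; P3→Y gives 7>4]
(B,Q,X): not NE [P1→A gives 6>2; P2→R gives 10>9; P3→Z gives 9>5]
(B,Q,Y): not NE [P2→R gives 9>7; P3→Z gives 9>2]
(B,Q,Z): not NE [P1→C gives 9>6; P2→P gives 7>1]
(B,Q,W): not NE [P1→C gives 9>3; P3→Z gives 9>0]
(B,R,X): not NE [P1→C gives 7>6; P3→W gives 8>1]
(B,R,Y): not NE [P1→A gives 8>2; P3→W gives 8>2]
(B,R,Z): not NE [P1→C gives 6>0; P2→P gives 7>3; P3→W gives 8>2]
(B,R,W): not NE [P1→A gives 5>0; P2→Q gives 9>6]
(B,S,X): not NE [P1→D gives 6>4; P2→R gives 10>5; P3→W gives 6>5]
(B,S,Y): not NE [P2→R gives 9>7]
(B,S,Z): not NE [P1→C gives 9>4; P2→P gives 7>6; P3→W gives 6>5]
(B,S,W): not NE [P1→D gives 7>2; P2→Q gives 9>6]
(C,P,X): not NE [P1→B gives 2>0; P2→S gives 10>0; P3→Y gives 7>1]
(C,P,Y): not NE [P1→D gives 4>0]
(C,P,Z): not NE [P1→D gives 8>5; P2→S gives 8>3; P3→Y gives 7>3]
(C,P,W): not NE [P1→B gives 9>4; P3→Y gives 7>3]
(C,Q,X): not NE [P1→A gives 6>1; P2→S gives 10>2; P3→W gives 9>5]
(C,Q,Y): not NE [P1→B gives 7>1; P2→P gives 8>6; P3→W gives 9>3]
(C,Q,Z): not NE [P2→S gives 8>7]
(C,Q,W): not NE [P2→P gives 7>5]
(C,R,X): not NE [P2→S gives 10>9]
(C,R,Y): not NE [P1→A gives 8>5; P2→P gives 8>3; P3→W gives 9>1]
(C,R,Z): not NE [P2→S gives 8>2; P3→W gives 9>8]
(C,R,W): not NE [P1→A gives 5>1; P2→P gives 7>5]
(C,S,X): not NE [P1→D gives 6>4; P3→W gives 7>0]
(C,S,Y): not NE [P1→D gives 9>3; P2→P gives 8>6; P3→W gives 7>0]
(C,S,Z): not NE [P3→W gives 7>1]
(C,S,W): not NE [P1→D gives 7>0; P2→P gives 7>0]
(D,P,X): not NE [P1→B gives 2>0]
(D,P,Y): NE
(D,P,Z): not NE [P2→R gives 5>0; P3→Y gives 8>4]
(D,P,W): not NE [P1→B gives 9>5; P2→Q gives 6>2; P3→Y gives 8>7]
(D,Q,X): not NE [P1→A gives 6>4; P2→P gives 8>3; P3→Y gives 8>0]
(D,Q,Y): not NE [P1→B gives 7>5; P2→P gives 9>8]
(D,Q,Z): not NE [P1→C gives 9>7; P2→R gives 5>2; P3→Y gives 8>3]
(D,Q,W): not NE [P1→C gives 9>3; P3→Y gives 8>3]
(D,R,X): not NE [P1→C gives 7>6; P2→P gives 8>2; P3→W gives 9>0]
(D,R,Y): not NE [P1→A gives 8>5; P2→P gives 9>5; P3→W gives 9>0]
(D,R,Z): not NE [P1→C gives 6>3]
(D,R,W): not NE [P1→A gives 5>4; P2→Q gives 6>5]
(D,S,X): not NE [P2→P gives 8>7]
(D,S,Y): not NE [P2→P gives 9>4; P3→X gives 8>7]
(D,S,Z): not NE [P1→C gives 9>3; P2→R gives 5>0; P3→X gives 8>7]
(D,S,W): not NE [P2→Q gives 6>2; P3→X gives 8>3]

PSNE = {(D,P,Y)}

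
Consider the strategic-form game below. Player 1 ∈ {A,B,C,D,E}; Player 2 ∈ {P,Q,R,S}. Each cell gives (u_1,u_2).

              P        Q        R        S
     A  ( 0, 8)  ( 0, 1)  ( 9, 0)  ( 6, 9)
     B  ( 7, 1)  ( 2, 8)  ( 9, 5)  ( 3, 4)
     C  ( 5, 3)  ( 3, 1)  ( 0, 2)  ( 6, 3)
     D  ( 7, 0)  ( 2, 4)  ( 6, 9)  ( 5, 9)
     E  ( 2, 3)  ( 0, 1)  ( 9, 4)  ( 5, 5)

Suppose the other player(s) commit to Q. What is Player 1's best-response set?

u_1(A vs Q) = 0
u_1(B vs Q) = 2
u_1(C vs Q) = 3
u_1(D vs Q) = 2
u_1(E vs Q) = 0
max payoff 3 at {C}

P1 best: {C}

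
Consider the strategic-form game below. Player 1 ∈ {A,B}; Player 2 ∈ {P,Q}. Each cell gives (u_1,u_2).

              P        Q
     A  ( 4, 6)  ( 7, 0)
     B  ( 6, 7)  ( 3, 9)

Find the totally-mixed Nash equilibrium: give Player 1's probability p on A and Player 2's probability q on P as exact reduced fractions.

P1 mixes 1/4 on A; P2 mixes 2/3 on P

P1 indiff ⇒ q·4+(1-q)·7 = q·6+(1-q)·3 ⇒ q(-2) = (1-q)(-4) ⇒ q = 2/3
P2 indiff ⇒ p·6+(1-p)·7 = p·0+(1-p)·9 ⇒ p(6) = (1-p)(2) ⇒ p = 1/4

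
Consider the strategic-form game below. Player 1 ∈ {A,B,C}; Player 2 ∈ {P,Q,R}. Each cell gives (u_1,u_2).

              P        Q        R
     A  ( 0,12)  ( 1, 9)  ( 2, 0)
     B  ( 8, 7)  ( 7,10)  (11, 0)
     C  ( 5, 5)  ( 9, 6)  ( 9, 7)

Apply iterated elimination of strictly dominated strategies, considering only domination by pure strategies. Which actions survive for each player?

P1 drop A (B beats it: P:8>0 Q:7>1 R:11>2)
P2 drop P (Q beats it: B:10>7 C:6>5)
P1→{B,C} P2→{Q,R}

Remaining: P1:{B,C} P2:{Q,R}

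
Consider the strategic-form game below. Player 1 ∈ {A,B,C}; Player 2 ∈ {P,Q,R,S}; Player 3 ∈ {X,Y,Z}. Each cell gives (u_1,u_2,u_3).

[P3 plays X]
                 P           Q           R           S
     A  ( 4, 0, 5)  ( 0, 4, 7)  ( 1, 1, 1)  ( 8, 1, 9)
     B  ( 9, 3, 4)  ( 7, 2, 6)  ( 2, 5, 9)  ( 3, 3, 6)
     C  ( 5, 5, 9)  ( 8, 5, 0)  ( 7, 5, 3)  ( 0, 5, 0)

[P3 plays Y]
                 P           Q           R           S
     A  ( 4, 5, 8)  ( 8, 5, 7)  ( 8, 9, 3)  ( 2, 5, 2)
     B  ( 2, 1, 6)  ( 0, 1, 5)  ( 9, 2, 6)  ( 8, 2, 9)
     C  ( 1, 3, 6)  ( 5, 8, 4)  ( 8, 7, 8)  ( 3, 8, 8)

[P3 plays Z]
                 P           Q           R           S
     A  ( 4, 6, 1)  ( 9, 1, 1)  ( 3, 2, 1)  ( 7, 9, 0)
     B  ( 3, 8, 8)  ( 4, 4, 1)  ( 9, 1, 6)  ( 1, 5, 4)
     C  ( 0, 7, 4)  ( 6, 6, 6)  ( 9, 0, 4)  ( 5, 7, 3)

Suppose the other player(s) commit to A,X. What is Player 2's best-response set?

u_2(P vs A,X) = 0
u_2(Q vs A,X) = 4
u_2(R vs A,X) = 1
u_2(S vs A,X) = 1
max payoff 4 at {Q}

argmax u_2 = {Q}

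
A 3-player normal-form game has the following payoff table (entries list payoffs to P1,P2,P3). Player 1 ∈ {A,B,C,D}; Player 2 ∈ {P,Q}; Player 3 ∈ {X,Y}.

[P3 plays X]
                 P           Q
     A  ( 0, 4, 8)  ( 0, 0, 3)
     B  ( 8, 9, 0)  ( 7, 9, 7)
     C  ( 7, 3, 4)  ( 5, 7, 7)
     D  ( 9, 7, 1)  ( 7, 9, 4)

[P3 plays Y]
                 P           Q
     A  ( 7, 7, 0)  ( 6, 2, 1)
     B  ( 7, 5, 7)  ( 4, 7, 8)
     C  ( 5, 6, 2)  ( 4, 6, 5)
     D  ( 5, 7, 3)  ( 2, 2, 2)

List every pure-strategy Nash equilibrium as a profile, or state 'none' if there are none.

PSNE = {(D,Q,X)}

(A,P,X): not NE [P1→D gives 9>0]
(A,P,Y): not NE [P3→X gives 8>0]
(A,Q,X): not NE [P1→D gives 7>0; P2→P gives 4>0]
(A,Q,Y): not NE [P2→P gives 7>2; P3→X gives 3>1]
(B,P,X): not NE [P1→D gives 9>8; P3→Y gives 7>0]
(B,P,Y): not NE [P2→Q gives 7>5]
(B,Q,X): not NE [P3→Y gives 8>7]
(B,Q,Y): not NE [P1→A gives 6>4]
(C,P,X): not NE [P1→D gives 9>7; P2→Q gives 7>3]
(C,P,Y): not NE [P1→B gives 7>5; P3→X gives 4>2]
(C,Q,X): not NE [P1→D gives 7>5]
(C,Q,Y): not NE [P1→A gives 6>4; P3→X gives 7>5]
(D,P,X): not NE [P2→Q gives 9>7; P3→Y gives 3>1]
(D,P,Y): not NE [P1→B gives 7>5]
(D,Q,X): NE
(D,Q,Y): not NE [P1→A gives 6>2; P2→P gives 7>2; P3→X gives 4>2]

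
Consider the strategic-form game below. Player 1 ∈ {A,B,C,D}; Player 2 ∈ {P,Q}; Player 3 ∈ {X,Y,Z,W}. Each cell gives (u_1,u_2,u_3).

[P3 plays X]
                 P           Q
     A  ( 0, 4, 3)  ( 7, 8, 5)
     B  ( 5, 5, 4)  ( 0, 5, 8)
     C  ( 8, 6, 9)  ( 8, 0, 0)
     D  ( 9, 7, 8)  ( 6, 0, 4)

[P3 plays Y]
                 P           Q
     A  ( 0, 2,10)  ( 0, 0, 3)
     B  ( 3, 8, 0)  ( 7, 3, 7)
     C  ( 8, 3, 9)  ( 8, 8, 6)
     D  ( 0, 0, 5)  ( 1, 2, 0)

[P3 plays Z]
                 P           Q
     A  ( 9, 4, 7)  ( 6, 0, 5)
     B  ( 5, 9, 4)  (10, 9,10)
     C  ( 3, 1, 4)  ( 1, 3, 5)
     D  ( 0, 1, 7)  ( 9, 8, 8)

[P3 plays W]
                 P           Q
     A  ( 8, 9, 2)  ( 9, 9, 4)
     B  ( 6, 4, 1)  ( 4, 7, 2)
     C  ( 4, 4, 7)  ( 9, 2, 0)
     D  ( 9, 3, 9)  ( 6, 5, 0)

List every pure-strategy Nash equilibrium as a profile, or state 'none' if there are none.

(A,P,X): not NE [P1→D gives 9>0; P2→Q gives 8>4; P3→Y gives 10>3]
(A,P,Y): not NE [P1→C gives 8>0]
(A,P,Z): not NE [P3→Y gives 10>7]
(A,P,W): not NE [P1→D gives 9>8; P3→Y gives 10>2]
(A,Q,X): not NE [P1→C gives 8>7]
(A,Q,Y): not NE [P1→C gives 8>0; P2→P gives 2>0; P3→Z gives 5>3]
(A,Q,Z): not NE [P1→B gives 10>6; P2→P gives 4>0]
(A,Q,W): not NE [P3→Z gives 5>4]
(B,P,X): not NE [P1→D gives 9>5]
(B,P,Y): not NE [P1→C gives 8>3; P3→Z gives 4>0]
(B,P,Z): not NE [P1→A gives 9>5]
(B,P,W): not NE [P1→D gives 9>6; P2→Q gives 7>4; P3→Z gives 4>1]
(B,Q,X): not NE [P1→C gives 8>0; P3→Z gives 10>8]
(B,Q,Y): not NE [P1→C gives 8>7; P2→P gives 8>3; P3→Z gives 10>7]
(B,Q,Z): NE
(B,Q,W): not NE [P1→C gives 9>4; P3→Z gives 10>2]
(C,P,X): not NE [P1→D gives 9>8]
(C,P,Y): not NE [P2→Q gives 8>3]
(C,P,Z): not NE [P1→A gives 9>3; P2→Q gives 3>1; P3→Y gives 9>4]
(C,P,W): not NE [P1→D gives 9>4; P3→Y gives 9>7]
(C,Q,X): not NE [P2→P gives 6>0; P3→Y gives 6>0]
(C,Q,Y): NE
(C,Q,Z): not NE [P1→B gives 10>1; P3→Y gives 6>5]
(C,Q,W): not NE [P2→P gives 4>2; P3→Y gives 6>0]
(D,P,X): not NE [P3→W gives 9>8]
(D,P,Y): not NE [P1→C gives 8>0; P2→Q gives 2>0; P3→W gives 9>5]
(D,P,Z): not NE [P1→A gives 9>0; P2→Q gives 8>1; P3→W gives 9>7]
(D,P,W): not NE [P2→Q gives 5>3]
(D,Q,X): not NE [P1→C gives 8>6; P2→P gives 7>0; P3→Z gives 8>4]
(D,Q,Y): not NE [P1→C gives 8>1; P3→Z gives 8>0]
(D,Q,Z): not NE [P1→B gives 10>9]
(D,Q,W): not NE [P1→C gives 9>6; P3→Z gives 8>0]

NE set: (B,Q,Z), (C,Q,Y)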